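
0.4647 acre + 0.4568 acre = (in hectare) 0.3729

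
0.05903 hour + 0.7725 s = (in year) 6.763e-06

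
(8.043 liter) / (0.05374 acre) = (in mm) 0.03698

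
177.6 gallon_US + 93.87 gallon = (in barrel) 6.464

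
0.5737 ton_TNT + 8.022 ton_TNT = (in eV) 2.245e+29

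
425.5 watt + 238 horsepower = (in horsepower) 238.6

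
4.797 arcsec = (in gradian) 0.001481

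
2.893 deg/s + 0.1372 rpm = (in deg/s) 3.716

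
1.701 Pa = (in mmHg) 0.01276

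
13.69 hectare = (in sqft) 1.474e+06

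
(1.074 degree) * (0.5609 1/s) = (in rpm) 0.1004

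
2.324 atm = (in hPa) 2355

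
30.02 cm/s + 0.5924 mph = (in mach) 0.001659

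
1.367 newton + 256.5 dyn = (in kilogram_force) 0.1397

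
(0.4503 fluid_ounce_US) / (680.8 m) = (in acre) 4.834e-12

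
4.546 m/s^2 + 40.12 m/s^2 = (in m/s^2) 44.67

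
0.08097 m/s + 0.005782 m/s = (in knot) 0.1686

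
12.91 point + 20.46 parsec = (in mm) 6.313e+20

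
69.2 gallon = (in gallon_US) 69.2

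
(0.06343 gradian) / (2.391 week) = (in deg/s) 3.948e-08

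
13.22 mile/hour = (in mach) 0.01736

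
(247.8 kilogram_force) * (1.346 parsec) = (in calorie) 2.412e+19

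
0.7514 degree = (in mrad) 13.11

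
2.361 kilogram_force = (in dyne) 2.315e+06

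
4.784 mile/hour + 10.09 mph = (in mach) 0.01953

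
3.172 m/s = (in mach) 0.009316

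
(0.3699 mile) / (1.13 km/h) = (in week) 0.003136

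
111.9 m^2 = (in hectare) 0.01119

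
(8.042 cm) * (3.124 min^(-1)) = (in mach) 1.23e-05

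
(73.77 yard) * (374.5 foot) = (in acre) 1.903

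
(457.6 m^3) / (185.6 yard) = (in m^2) 2.696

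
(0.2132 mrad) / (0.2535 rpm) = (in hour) 2.231e-06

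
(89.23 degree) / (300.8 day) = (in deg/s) 3.433e-06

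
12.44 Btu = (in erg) 1.312e+11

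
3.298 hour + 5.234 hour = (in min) 511.9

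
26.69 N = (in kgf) 2.722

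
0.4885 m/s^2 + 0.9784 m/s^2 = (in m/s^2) 1.467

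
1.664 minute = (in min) 1.664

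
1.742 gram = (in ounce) 0.06145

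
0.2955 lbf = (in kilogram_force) 0.134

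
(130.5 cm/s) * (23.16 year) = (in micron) 9.531e+14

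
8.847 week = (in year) 0.1697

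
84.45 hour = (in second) 3.04e+05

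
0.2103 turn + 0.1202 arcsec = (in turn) 0.2103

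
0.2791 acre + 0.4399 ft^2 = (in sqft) 1.216e+04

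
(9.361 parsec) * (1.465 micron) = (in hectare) 4.232e+07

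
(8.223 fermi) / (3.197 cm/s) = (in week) 4.253e-19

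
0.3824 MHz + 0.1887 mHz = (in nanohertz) 3.824e+14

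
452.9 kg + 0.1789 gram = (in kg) 452.9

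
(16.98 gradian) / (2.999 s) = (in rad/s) 0.08894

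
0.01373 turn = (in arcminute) 296.6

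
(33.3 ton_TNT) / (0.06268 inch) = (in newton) 8.751e+13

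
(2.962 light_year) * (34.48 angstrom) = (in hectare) 9662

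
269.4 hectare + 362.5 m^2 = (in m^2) 2.694e+06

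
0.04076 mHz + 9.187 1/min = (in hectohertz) 0.001532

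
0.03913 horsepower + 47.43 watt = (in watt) 76.61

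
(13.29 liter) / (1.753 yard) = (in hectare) 8.291e-07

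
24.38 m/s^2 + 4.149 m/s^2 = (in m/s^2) 28.53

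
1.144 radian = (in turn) 0.1821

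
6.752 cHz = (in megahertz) 6.752e-08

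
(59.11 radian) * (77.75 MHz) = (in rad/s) 4.596e+09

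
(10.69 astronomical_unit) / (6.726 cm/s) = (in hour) 6.605e+09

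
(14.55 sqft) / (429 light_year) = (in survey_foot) 1.093e-18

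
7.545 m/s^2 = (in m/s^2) 7.545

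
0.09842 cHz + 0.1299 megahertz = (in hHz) 1299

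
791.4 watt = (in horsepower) 1.061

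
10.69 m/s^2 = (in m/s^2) 10.69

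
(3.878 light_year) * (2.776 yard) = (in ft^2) 1.002e+18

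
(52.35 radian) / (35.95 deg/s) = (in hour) 0.02318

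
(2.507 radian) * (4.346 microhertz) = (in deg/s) 0.0006243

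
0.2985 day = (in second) 2.579e+04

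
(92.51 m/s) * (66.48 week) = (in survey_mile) 2.311e+06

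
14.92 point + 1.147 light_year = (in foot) 3.56e+16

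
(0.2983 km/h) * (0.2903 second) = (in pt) 68.19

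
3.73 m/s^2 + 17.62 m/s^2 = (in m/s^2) 21.35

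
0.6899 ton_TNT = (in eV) 1.802e+28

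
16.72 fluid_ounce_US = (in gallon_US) 0.1306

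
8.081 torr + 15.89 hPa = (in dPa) 2.666e+04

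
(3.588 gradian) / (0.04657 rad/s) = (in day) 1.401e-05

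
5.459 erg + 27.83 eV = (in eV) 3.407e+12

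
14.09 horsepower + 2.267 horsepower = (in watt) 1.22e+04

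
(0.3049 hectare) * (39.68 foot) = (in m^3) 3.688e+04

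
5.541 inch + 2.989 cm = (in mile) 0.000106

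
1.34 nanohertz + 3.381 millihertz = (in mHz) 3.381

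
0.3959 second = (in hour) 0.00011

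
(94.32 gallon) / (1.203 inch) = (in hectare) 0.001168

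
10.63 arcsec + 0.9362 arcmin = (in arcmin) 1.113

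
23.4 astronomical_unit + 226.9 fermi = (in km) 3.501e+09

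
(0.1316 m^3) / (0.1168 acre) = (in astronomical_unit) 1.861e-15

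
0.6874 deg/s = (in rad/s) 0.012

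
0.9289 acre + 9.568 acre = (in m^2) 4.248e+04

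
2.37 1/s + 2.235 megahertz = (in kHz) 2235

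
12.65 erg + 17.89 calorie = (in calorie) 17.89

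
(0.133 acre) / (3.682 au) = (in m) 9.771e-10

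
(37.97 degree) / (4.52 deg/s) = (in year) 2.664e-07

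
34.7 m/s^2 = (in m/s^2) 34.7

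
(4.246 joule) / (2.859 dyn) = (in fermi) 1.485e+20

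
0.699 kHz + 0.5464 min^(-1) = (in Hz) 699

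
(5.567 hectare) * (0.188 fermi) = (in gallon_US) 2.765e-09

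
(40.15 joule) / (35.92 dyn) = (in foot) 3.667e+05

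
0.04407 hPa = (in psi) 0.0006392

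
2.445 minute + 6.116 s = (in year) 4.846e-06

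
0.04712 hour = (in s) 169.6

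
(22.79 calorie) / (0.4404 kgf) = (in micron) 2.208e+07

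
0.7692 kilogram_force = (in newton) 7.543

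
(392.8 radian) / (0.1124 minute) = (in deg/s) 3337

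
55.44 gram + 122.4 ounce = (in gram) 3525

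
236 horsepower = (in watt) 1.76e+05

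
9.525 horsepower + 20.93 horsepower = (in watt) 2.271e+04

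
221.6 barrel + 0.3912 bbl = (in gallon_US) 9324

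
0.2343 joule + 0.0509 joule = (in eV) 1.78e+18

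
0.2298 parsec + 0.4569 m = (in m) 7.091e+15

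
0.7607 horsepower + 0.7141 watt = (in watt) 568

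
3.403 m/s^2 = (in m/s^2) 3.403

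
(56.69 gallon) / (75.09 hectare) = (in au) 1.91e-18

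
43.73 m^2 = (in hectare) 0.004373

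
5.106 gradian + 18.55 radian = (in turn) 2.965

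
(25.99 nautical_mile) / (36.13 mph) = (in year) 9.45e-05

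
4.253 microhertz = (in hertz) 4.253e-06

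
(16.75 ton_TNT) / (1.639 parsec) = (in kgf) 1.413e-07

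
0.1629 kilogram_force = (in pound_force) 0.3591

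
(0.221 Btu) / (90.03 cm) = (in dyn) 2.59e+07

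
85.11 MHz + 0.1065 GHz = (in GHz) 0.1916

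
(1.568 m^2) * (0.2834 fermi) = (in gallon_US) 1.174e-13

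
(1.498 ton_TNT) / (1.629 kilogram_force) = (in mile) 2.438e+05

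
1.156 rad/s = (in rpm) 11.04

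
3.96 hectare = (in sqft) 4.263e+05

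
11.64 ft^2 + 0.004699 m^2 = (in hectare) 0.0001086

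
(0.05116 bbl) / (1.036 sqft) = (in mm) 84.51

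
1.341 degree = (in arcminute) 80.46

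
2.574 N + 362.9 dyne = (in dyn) 2.578e+05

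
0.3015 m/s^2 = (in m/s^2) 0.3015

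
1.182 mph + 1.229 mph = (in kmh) 3.88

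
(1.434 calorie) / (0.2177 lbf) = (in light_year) 6.549e-16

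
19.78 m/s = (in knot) 38.45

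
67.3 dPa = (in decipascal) 67.3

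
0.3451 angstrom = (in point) 9.782e-08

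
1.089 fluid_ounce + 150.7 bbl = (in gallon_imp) 5270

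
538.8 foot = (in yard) 179.6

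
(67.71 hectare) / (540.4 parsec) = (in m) 4.061e-14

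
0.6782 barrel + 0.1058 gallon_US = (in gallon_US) 28.59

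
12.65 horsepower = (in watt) 9433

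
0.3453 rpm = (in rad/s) 0.03616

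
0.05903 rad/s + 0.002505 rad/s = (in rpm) 0.5876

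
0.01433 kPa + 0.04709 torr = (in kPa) 0.02061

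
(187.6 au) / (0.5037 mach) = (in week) 2.706e+05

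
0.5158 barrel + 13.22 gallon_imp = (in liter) 142.1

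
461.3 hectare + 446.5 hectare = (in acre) 2243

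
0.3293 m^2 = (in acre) 8.137e-05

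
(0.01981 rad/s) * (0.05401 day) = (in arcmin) 3.178e+05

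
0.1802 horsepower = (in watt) 134.4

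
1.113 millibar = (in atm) 0.001098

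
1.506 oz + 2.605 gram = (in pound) 0.09987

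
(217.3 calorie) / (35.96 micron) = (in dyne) 2.528e+12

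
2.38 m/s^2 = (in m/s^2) 2.38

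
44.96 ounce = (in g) 1275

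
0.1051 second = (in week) 1.738e-07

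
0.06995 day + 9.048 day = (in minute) 1.313e+04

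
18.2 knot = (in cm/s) 936.3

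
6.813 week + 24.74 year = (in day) 9078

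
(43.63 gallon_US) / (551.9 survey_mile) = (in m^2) 1.859e-07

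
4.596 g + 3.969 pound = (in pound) 3.979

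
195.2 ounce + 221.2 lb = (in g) 1.059e+05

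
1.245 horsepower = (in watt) 928.4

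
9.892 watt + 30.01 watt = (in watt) 39.9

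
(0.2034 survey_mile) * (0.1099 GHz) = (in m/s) 3.597e+10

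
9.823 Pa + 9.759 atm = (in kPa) 988.8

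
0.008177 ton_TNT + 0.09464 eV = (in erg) 3.421e+14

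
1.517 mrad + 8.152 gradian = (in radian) 0.1296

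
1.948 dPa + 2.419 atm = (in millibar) 2451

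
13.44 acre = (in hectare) 5.439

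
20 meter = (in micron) 2e+07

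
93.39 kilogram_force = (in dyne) 9.158e+07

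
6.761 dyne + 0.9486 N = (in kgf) 0.09674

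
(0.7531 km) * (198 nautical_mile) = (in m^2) 2.762e+08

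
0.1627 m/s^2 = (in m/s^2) 0.1627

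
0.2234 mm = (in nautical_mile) 1.206e-07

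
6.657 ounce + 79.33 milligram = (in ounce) 6.66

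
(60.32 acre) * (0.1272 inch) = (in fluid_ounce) 2.667e+07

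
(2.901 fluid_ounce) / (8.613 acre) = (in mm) 2.461e-06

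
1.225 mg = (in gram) 0.001225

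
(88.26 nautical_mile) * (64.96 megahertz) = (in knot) 2.064e+13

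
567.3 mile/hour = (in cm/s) 2.536e+04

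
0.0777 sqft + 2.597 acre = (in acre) 2.597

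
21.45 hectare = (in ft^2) 2.309e+06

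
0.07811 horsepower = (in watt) 58.25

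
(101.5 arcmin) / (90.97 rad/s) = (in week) 5.366e-10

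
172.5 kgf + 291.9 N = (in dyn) 1.984e+08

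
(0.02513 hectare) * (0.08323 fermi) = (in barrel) 1.316e-13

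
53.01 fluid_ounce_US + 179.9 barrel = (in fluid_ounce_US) 9.672e+05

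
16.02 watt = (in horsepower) 0.02148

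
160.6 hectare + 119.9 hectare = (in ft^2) 3.019e+07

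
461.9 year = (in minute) 2.428e+08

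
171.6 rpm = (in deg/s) 1030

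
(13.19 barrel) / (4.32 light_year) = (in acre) 1.268e-20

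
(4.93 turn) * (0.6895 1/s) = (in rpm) 204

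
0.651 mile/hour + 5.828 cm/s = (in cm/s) 34.93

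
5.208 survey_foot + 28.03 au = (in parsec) 0.0001359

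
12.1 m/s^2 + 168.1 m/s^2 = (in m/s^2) 180.2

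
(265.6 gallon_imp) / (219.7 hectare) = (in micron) 0.5496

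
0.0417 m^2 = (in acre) 1.03e-05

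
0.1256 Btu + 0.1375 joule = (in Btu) 0.1257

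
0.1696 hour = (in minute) 10.18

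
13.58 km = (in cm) 1.358e+06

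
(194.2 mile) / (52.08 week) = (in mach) 2.914e-05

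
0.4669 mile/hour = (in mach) 0.000613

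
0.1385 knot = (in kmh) 0.2565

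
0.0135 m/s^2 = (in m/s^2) 0.0135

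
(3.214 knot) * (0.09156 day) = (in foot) 4.291e+04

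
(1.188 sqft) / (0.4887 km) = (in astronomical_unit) 1.51e-15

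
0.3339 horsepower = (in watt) 249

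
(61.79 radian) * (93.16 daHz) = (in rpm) 5.497e+05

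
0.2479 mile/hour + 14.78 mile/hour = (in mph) 15.03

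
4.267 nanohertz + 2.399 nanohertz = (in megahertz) 6.666e-15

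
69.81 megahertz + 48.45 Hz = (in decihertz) 6.981e+08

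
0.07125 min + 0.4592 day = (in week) 0.06561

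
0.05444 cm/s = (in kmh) 0.00196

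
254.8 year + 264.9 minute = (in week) 1.329e+04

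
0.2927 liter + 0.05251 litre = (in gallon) 0.09119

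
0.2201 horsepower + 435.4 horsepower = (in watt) 3.248e+05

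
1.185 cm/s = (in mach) 3.48e-05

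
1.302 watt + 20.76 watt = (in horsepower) 0.02959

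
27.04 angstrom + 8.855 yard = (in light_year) 8.559e-16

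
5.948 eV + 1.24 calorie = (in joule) 5.188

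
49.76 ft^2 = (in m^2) 4.623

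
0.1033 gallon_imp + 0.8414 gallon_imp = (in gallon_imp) 0.9447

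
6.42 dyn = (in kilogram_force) 6.547e-06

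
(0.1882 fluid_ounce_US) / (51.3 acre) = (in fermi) 2.681e+04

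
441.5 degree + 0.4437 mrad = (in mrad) 7706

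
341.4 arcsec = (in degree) 0.09483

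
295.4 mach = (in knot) 1.955e+05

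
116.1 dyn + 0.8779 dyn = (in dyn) 117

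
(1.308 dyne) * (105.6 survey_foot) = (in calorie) 0.0001006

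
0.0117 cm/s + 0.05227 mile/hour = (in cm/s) 2.348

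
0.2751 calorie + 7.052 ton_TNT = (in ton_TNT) 7.052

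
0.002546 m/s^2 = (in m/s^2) 0.002546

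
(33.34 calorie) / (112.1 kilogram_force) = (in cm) 12.69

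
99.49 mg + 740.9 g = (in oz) 26.14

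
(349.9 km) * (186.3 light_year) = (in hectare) 6.167e+19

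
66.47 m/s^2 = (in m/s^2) 66.47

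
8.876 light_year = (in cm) 8.397e+18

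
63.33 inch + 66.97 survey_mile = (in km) 107.8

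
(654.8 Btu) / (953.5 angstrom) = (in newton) 7.245e+12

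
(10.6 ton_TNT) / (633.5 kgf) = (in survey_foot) 2.342e+07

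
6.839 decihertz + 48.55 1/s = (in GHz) 4.923e-08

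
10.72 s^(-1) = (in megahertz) 1.072e-05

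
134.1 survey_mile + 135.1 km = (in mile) 218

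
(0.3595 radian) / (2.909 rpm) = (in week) 1.951e-06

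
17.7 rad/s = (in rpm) 169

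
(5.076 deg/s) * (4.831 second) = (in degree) 24.52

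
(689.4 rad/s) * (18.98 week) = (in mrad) 7.914e+12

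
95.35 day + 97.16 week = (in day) 775.5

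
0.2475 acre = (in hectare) 0.1002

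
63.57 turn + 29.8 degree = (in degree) 2.292e+04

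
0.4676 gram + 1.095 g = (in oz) 0.05512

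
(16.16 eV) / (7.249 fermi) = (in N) 0.0003572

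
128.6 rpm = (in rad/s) 13.47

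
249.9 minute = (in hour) 4.165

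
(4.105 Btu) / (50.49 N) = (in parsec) 2.78e-15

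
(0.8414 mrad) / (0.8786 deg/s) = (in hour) 1.524e-05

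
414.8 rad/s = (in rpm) 3961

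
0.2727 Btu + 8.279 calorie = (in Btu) 0.3055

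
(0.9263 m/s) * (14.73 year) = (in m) 4.303e+08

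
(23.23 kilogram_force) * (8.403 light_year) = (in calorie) 4.328e+18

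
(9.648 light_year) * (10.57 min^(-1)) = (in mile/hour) 3.597e+16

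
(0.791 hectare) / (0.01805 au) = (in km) 2.929e-09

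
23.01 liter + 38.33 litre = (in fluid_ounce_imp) 2159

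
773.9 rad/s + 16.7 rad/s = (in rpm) 7550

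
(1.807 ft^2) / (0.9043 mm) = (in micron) 1.856e+08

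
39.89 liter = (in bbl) 0.2509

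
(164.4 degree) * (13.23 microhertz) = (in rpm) 0.0003625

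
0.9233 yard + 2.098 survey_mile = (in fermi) 3.377e+18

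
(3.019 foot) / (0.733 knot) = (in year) 7.738e-08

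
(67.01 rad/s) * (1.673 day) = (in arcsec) 1.998e+12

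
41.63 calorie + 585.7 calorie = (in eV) 1.638e+22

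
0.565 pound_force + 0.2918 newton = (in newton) 2.805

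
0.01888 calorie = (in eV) 4.93e+17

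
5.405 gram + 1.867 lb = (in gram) 852.3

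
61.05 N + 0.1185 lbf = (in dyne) 6.158e+06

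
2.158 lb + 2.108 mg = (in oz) 34.53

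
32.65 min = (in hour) 0.5442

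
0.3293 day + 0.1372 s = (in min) 474.2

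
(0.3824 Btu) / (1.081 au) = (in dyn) 0.0002495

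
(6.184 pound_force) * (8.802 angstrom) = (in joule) 2.421e-08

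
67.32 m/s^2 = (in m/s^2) 67.32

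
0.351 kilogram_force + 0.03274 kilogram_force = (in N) 3.763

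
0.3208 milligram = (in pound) 7.072e-07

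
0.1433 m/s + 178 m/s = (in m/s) 178.1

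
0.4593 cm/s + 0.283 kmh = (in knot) 0.1617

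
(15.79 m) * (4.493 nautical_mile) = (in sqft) 1.414e+06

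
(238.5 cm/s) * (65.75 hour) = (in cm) 5.645e+07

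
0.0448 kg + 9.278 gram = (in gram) 54.08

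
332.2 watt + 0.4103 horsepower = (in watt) 638.2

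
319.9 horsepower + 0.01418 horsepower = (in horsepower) 319.9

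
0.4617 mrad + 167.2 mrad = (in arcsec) 3.458e+04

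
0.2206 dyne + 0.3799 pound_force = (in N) 1.69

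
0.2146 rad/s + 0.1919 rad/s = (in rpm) 3.882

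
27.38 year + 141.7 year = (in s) 5.332e+09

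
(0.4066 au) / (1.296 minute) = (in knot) 1.521e+09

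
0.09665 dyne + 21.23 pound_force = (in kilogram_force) 9.63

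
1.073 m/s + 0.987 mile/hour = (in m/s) 1.514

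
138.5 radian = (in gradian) 8817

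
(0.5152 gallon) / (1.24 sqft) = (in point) 47.99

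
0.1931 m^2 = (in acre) 4.772e-05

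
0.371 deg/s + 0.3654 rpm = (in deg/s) 2.563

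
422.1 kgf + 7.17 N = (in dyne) 4.147e+08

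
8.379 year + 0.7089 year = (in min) 4.777e+06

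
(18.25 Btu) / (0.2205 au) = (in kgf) 5.952e-08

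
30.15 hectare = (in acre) 74.5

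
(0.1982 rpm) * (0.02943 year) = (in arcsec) 3.973e+09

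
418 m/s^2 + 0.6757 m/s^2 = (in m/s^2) 418.7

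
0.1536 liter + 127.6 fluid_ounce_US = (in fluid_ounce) 132.8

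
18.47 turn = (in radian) 116.1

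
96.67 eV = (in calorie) 3.702e-18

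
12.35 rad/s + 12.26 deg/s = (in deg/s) 719.9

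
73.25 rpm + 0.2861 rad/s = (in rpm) 75.98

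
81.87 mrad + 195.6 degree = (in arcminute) 1.202e+04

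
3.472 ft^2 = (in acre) 7.971e-05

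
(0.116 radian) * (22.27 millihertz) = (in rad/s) 0.002583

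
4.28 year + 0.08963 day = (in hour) 3.749e+04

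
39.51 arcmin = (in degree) 0.6585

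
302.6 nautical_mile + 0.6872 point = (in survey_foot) 1.839e+06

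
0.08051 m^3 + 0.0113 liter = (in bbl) 0.5065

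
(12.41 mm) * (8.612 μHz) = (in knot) 2.077e-07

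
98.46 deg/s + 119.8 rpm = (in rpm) 136.2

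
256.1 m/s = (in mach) 0.7521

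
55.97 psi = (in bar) 3.859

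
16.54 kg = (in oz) 583.4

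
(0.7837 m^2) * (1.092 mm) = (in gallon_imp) 0.1882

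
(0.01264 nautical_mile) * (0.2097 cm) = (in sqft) 0.5284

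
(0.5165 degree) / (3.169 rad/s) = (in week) 4.703e-09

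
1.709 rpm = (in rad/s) 0.179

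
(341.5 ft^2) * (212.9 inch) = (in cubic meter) 171.6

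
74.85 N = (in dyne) 7.485e+06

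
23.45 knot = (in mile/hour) 26.99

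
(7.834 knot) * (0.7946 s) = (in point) 9078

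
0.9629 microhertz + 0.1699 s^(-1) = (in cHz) 16.99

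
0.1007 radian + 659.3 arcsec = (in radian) 0.1039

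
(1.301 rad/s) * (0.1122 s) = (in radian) 0.146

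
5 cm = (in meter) 0.05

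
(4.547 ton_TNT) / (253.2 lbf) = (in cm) 1.689e+09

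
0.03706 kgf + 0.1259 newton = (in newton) 0.4893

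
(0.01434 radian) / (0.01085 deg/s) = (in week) 0.0001252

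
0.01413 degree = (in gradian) 0.0157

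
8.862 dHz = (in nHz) 8.862e+08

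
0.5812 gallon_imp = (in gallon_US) 0.698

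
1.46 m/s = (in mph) 3.266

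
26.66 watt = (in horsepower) 0.03575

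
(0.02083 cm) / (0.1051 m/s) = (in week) 3.277e-09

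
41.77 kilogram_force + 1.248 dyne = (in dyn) 4.096e+07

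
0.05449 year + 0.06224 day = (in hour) 478.8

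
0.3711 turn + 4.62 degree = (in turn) 0.3839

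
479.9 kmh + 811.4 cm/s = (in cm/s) 1.414e+04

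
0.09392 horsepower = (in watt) 70.04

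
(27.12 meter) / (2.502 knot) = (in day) 0.0002439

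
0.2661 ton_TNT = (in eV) 6.949e+27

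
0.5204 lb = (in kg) 0.236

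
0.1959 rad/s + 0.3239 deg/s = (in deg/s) 11.55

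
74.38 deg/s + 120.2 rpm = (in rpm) 132.6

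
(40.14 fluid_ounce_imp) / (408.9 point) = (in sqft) 0.0851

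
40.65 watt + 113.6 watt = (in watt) 154.2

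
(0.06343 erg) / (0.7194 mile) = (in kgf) 5.587e-13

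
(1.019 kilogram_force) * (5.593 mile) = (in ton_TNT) 2.15e-05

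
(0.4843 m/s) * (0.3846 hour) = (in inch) 2.64e+04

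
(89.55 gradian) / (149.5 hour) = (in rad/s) 2.614e-06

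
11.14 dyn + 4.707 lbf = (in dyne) 2.094e+06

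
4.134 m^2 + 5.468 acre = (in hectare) 2.213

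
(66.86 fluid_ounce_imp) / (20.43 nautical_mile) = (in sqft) 5.404e-07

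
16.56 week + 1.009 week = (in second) 1.063e+07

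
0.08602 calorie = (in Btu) 0.0003411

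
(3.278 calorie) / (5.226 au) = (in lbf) 3.944e-12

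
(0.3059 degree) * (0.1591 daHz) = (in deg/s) 0.4867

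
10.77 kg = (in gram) 1.077e+04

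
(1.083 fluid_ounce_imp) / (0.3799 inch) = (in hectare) 3.189e-07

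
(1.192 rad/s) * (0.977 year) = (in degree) 2.104e+09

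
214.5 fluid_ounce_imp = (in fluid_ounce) 206.1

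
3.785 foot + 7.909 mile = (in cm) 1.273e+06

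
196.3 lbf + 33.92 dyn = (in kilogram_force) 89.04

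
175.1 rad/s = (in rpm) 1672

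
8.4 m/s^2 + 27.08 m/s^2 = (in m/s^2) 35.48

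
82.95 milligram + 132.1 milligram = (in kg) 0.000215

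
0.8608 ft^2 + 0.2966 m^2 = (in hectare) 3.766e-05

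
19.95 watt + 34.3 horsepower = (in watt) 2.56e+04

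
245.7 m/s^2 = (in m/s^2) 245.7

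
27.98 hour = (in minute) 1679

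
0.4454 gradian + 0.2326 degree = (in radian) 0.01106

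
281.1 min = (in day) 0.1952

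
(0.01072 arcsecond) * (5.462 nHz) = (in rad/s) 2.839e-16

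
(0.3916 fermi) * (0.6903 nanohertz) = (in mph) 6.047e-25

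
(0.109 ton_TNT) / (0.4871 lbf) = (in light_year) 2.225e-08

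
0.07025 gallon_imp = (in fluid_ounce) 10.8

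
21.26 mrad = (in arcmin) 73.09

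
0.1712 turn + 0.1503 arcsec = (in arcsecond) 2.219e+05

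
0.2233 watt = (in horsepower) 0.0002995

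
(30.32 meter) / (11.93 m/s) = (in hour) 0.000706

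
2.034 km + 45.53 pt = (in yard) 2224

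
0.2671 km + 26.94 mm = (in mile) 0.166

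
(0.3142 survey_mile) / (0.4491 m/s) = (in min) 18.77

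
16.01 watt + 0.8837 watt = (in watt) 16.89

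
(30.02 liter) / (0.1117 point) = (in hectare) 0.07618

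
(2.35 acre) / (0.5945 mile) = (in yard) 10.87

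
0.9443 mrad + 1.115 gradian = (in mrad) 18.46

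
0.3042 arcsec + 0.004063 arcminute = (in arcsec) 0.548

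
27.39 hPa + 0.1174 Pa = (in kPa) 2.739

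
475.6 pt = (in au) 1.122e-12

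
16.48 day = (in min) 2.373e+04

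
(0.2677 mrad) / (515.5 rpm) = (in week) 8.199e-12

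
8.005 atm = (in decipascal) 8.111e+06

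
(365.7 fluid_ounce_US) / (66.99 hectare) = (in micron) 0.01614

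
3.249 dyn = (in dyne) 3.249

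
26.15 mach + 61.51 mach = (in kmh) 1.075e+05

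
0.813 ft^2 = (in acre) 1.866e-05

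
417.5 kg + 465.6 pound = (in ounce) 2.218e+04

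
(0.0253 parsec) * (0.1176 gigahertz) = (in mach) 2.696e+20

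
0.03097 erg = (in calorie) 7.402e-10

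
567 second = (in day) 0.006562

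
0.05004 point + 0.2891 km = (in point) 8.195e+05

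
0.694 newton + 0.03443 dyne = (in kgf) 0.07077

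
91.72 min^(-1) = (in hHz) 0.01529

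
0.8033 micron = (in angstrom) 8033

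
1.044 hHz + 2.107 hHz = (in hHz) 3.151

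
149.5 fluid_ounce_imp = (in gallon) 1.122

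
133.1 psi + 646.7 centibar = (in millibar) 1.564e+04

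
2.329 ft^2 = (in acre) 5.347e-05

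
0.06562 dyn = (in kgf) 6.691e-08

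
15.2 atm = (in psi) 223.4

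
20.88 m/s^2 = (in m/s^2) 20.88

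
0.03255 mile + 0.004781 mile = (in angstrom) 6.008e+11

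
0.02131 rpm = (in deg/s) 0.1279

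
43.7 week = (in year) 0.8381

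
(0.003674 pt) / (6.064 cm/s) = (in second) 2.137e-05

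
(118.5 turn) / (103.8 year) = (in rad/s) 2.275e-07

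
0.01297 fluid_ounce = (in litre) 0.0003836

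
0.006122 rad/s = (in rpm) 0.05846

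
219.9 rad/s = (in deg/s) 1.26e+04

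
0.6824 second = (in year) 2.164e-08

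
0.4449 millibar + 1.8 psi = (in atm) 0.1229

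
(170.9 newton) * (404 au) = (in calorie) 2.469e+15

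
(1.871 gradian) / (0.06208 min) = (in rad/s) 0.00789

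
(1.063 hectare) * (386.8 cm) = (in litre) 4.112e+07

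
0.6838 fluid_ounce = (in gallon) 0.005342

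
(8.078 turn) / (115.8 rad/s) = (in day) 5.073e-06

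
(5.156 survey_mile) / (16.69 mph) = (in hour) 0.3089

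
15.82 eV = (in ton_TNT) 6.058e-28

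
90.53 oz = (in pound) 5.658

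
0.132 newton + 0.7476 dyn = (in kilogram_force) 0.01346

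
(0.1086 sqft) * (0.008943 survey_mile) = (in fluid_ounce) 4910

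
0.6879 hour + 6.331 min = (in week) 0.004723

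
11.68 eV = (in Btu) 1.774e-21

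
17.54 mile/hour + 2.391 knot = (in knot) 17.63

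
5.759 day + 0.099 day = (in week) 0.8369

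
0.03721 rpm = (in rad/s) 0.003897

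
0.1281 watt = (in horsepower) 0.0001718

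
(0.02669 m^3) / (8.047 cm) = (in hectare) 3.317e-05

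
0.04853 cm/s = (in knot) 0.0009433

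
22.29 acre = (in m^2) 9.02e+04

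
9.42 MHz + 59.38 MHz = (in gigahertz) 0.0688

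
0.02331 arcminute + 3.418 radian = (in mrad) 3418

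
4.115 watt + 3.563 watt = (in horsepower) 0.0103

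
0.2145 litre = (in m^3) 0.0002145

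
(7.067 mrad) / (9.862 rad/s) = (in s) 0.0007166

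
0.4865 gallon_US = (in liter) 1.842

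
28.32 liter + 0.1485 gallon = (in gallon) 7.63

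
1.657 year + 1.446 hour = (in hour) 1.452e+04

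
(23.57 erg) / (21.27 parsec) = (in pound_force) 8.073e-25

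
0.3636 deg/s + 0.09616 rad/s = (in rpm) 0.9789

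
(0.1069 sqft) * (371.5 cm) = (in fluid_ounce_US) 1248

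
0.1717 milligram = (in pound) 3.785e-07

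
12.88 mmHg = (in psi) 0.2491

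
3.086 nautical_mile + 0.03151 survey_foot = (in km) 5.715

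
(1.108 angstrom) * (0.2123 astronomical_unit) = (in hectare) 0.0003519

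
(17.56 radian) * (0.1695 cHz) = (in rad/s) 0.02976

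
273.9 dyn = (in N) 0.002739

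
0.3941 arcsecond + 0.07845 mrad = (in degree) 0.004604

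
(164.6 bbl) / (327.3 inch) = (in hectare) 0.0003148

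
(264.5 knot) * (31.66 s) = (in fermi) 4.308e+18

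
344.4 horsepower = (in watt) 2.568e+05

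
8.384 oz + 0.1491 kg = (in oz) 13.64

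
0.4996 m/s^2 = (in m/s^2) 0.4996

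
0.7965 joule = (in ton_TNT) 1.904e-10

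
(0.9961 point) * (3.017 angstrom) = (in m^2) 1.06e-13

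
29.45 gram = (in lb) 0.06493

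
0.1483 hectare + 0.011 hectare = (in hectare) 0.1593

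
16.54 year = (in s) 5.216e+08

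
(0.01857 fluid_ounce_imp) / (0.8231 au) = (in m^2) 4.285e-18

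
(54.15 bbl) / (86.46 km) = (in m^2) 9.957e-05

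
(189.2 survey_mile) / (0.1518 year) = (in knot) 0.1236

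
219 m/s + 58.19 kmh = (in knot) 457.1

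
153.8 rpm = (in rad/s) 16.11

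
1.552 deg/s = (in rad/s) 0.02709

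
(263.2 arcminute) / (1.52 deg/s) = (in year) 9.151e-08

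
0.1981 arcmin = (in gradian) 0.003669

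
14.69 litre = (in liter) 14.69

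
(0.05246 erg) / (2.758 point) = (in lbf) 1.212e-06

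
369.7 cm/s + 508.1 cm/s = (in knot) 17.06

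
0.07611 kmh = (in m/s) 0.02114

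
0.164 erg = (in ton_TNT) 3.92e-18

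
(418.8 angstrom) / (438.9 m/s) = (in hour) 2.651e-14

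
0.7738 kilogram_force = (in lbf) 1.706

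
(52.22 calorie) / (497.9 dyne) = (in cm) 4.388e+06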